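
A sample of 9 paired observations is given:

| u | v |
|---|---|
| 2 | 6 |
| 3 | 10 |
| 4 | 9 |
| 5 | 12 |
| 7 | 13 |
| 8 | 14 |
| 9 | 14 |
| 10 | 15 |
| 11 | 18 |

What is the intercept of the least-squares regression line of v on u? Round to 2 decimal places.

5.37

n = 9, Σx = 59, Σy = 111, Σxy = 815, Σx² = 469
Sxx = Σx² − (Σx)²/n = 469 − 386.777778 = 82.222222
Sxy = Σxy − (Σx)(Σy)/n = 815 − 727.666667 = 87.333333
b = Sxy/Sxx = 87.333333/82.222222 = 1.062162
a = ȳ − b·x̄ = 12.333333 − 1.062162·6.555556 = 5.370270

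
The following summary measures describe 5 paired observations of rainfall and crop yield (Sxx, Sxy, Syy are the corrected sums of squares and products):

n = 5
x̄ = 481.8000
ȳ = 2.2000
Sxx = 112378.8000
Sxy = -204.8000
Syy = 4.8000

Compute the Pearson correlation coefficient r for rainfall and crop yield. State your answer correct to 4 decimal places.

r = Sxy/√(Sxx·Syy) = -204.8/√(539418.24) = -204.8/734.450979 = -0.278848

-0.2788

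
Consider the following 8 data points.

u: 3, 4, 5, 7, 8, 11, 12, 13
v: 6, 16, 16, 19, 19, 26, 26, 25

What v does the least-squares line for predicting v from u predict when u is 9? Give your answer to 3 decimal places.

20.967

n = 8, Σx = 63, Σy = 153, Σxy = 1370, Σx² = 597
Sxx = Σx² − (Σx)²/n = 597 − 496.125 = 100.875
Sxy = Σxy − (Σx)(Σy)/n = 1370 − 1204.875 = 165.125
b = Sxy/Sxx = 165.125/100.875 = 1.636927
a = ȳ − b·x̄ = 19.125 − 1.636927·7.875 = 6.234201
ŷ(9) = a + b·9 = 6.234201 + 1.636927·9 = 20.966543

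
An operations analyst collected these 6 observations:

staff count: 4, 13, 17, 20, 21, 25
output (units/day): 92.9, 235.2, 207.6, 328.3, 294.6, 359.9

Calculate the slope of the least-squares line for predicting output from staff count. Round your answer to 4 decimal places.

n = 6, Σx = 100, Σy = 1518.5, Σxy = 28708.5, Σx² = 1940
Sxx = Σx² − (Σx)²/n = 1940 − 1666.666667 = 273.333333
Sxy = Σxy − (Σx)(Σy)/n = 28708.5 − 25308.333333 = 3400.166667
b = Sxy/Sxx = 3400.166667/273.333333 = 12.439634

12.4396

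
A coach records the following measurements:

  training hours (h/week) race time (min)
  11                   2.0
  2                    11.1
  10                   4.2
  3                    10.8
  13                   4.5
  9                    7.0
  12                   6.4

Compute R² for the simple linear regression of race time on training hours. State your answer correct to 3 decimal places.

n = 7, Σx = 60, Σy = 46, Σxy = 316.9, Σx² = 628, Σy² = 371.7
Sxx = Σx² − (Σx)²/n = 628 − 514.285714 = 113.714286
Sxy = Σxy − (Σx)(Σy)/n = 316.9 − 394.285714 = -77.385714
Syy = Σy² − (Σy)²/n = 371.7 − 302.285714 = 69.414286
R² = Sxy²/(Sxx·Syy) = (-77.385714)²/(113.714286·69.414286) = 0.758678

0.759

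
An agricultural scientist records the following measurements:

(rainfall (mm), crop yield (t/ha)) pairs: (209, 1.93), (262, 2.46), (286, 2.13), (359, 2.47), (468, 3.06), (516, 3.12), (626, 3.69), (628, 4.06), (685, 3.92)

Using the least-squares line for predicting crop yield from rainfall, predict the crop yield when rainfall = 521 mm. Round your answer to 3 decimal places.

n = 9, Σx = 4039, Σy = 26.84, Σxy = 13130.62, Σx² = 2063767
Sxx = Σx² − (Σx)²/n = 2063767 − 1812613.444444 = 251153.555556
Sxy = Σxy − (Σx)(Σy)/n = 13130.62 − 12045.195556 = 1085.424444
b = Sxy/Sxx = 1085.424444/251153.555556 = 0.004322
a = ȳ − b·x̄ = 2.982222 − 0.004322·448.777778 = 1.042714
ŷ(521) = a + b·521 = 1.042714 + 0.004322·521 = 3.294349

3.294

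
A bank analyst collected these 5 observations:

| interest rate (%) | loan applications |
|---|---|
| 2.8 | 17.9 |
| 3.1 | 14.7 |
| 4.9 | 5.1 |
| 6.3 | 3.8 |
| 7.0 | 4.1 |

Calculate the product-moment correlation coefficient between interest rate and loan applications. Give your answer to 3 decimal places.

n = 5, Σx = 24.1, Σy = 45.6, Σxy = 173.32, Σx² = 130.15, Σy² = 593.76
Sxx = Σx² − (Σx)²/n = 130.15 − 116.162 = 13.988
Sxy = Σxy − (Σx)(Σy)/n = 173.32 − 219.792 = -46.472
Syy = Σy² − (Σy)²/n = 593.76 − 415.872 = 177.888
r = Sxy/√(Sxx·Syy) = -46.472/√(2488.297344) = -46.472/49.882836 = -0.931623

-0.932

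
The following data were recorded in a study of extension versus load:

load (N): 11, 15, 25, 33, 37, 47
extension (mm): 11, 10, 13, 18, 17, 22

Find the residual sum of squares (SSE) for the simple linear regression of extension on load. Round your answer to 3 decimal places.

n = 6, Σx = 168, Σy = 91, Σxy = 2853, Σx² = 5638, Σy² = 1487
Sxx = Σx² − (Σx)²/n = 5638 − 4704 = 934
Sxy = Σxy − (Σx)(Σy)/n = 2853 − 2548 = 305
Syy = Σy² − (Σy)²/n = 1487 − 1380.166667 = 106.833333
b = Sxy/Sxx = 305/934 = 0.326552
SSE = Syy − b·Sxy = 106.833333 − 0.326552·305 = 7.234832

7.235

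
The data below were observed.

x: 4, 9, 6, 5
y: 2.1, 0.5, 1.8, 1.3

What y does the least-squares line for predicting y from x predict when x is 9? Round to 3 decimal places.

0.568

n = 4, Σx = 24, Σy = 5.7, Σxy = 30.2, Σx² = 158
Sxx = Σx² − (Σx)²/n = 158 − 144 = 14
Sxy = Σxy − (Σx)(Σy)/n = 30.2 − 34.2 = -4
b = Sxy/Sxx = -4/14 = -0.285714
a = ȳ − b·x̄ = 1.425 − (-0.285714)·6 = 3.139286
ŷ(9) = a + b·9 = 3.139286 + (-0.285714)·9 = 0.567857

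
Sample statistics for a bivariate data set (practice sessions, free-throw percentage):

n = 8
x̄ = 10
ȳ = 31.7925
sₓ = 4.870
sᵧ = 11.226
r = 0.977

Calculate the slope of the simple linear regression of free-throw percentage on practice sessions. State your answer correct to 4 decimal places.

b = r · sᵧ/sₓ = 0.977 · 11.226/4.87 = 2.252115

2.2521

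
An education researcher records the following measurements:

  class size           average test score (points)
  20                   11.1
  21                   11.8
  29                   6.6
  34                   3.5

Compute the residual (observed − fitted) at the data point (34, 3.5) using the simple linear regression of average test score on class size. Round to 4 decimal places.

-0.1052

n = 4, Σx = 104, Σy = 33, Σxy = 780.2, Σx² = 2838
Sxx = Σx² − (Σx)²/n = 2838 − 2704 = 134
Sxy = Σxy − (Σx)(Σy)/n = 780.2 − 858 = -77.8
b = Sxy/Sxx = -77.8/134 = -0.580597
a = ȳ − b·x̄ = 8.25 − (-0.580597)·26 = 23.345522
ŷ(34) = 23.345522 + (-0.580597)·34 = 3.605224
residual = y − ŷ = 3.5 − 3.605224 = -0.105224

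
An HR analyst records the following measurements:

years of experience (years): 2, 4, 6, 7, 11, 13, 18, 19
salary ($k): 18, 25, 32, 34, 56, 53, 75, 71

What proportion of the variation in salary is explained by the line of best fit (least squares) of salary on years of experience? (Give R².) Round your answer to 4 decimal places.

n = 8, Σx = 80, Σy = 364, Σxy = 4570, Σx² = 1080, Σy² = 19740
Sxx = Σx² − (Σx)²/n = 1080 − 800 = 280
Sxy = Σxy − (Σx)(Σy)/n = 4570 − 3640 = 930
Syy = Σy² − (Σy)²/n = 19740 − 16562 = 3178
R² = Sxy²/(Sxx·Syy) = (930)²/(280·3178) = 0.971972

0.9720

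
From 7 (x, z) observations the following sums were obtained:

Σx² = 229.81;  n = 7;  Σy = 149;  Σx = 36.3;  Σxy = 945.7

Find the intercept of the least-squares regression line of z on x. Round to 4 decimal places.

-0.2997

Sxx = Σx² − (Σx)²/n = 229.81 − 188.241429 = 41.568571
Sxy = Σxy − (Σx)(Σy)/n = 945.7 − 772.671429 = 173.028571
b = Sxy/Sxx = 173.028571/41.568571 = 4.162485
a = ȳ − b·x̄ = 21.285714 − 4.162485·5.185714 = -0.299746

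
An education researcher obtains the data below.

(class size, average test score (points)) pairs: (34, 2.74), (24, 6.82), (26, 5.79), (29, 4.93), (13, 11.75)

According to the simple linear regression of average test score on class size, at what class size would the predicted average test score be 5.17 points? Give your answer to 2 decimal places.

n = 5, Σx = 126, Σy = 32.03, Σxy = 703.1, Σx² = 3418
Sxx = Σx² − (Σx)²/n = 3418 − 3175.2 = 242.8
Sxy = Σxy − (Σx)(Σy)/n = 703.1 − 807.156 = -104.056
b = Sxy/Sxx = -104.056/242.8 = -0.428567
a = ȳ − b·x̄ = 6.406 − (-0.428567)·25.2 = 17.205881
Set a + b·x = 5.17: x = (5.17 − 17.205881) / (-0.428567) = 28.084032

28.08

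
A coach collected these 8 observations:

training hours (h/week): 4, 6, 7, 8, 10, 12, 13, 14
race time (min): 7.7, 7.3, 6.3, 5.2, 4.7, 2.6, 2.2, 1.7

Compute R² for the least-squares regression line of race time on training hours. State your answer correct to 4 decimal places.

0.9773

n = 8, Σx = 74, Σy = 37.7, Σxy = 290.9, Σx² = 774, Σy² = 215.89
Sxx = Σx² − (Σx)²/n = 774 − 684.5 = 89.5
Sxy = Σxy − (Σx)(Σy)/n = 290.9 − 348.725 = -57.825
Syy = Σy² − (Σy)²/n = 215.89 − 177.66125 = 38.22875
R² = Sxy²/(Sxx·Syy) = (-57.825)²/(89.5·38.22875) = 0.977278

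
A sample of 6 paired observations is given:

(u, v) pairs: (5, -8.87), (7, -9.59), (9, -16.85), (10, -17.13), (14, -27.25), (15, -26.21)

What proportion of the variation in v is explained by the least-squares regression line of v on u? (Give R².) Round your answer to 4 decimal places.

n = 6, Σx = 60, Σy = -105.9, Σxy = -1209.08, Σx² = 676, Σy² = 2177.531
Sxx = Σx² − (Σx)²/n = 676 − 600 = 76
Sxy = Σxy − (Σx)(Σy)/n = -1209.08 − (-1059) = -150.08
Syy = Σy² − (Σy)²/n = 2177.531 − 1869.135 = 308.396
R² = Sxy²/(Sxx·Syy) = (-150.08)²/(76·308.396) = 0.961000

0.9610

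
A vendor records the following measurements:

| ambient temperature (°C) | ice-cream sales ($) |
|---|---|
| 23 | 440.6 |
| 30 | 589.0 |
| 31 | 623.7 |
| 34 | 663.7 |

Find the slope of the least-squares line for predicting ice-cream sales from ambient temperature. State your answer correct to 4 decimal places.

20.8123

n = 4, Σx = 118, Σy = 2317, Σxy = 69704.3, Σx² = 3546
Sxx = Σx² − (Σx)²/n = 3546 − 3481 = 65
Sxy = Σxy − (Σx)(Σy)/n = 69704.3 − 68351.5 = 1352.8
b = Sxy/Sxx = 1352.8/65 = 20.812308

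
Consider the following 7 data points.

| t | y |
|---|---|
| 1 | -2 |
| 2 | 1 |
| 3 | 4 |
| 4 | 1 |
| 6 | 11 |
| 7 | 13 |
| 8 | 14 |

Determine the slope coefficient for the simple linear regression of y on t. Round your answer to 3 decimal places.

2.373

n = 7, Σx = 31, Σy = 42, Σxy = 285, Σx² = 179
Sxx = Σx² − (Σx)²/n = 179 − 137.285714 = 41.714286
Sxy = Σxy − (Σx)(Σy)/n = 285 − 186 = 99
b = Sxy/Sxx = 99/41.714286 = 2.373288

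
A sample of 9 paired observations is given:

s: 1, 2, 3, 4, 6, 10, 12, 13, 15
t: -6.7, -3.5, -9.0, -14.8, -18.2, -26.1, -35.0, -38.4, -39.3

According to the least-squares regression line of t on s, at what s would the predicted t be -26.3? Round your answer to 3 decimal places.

n = 9, Σx = 66, Σy = -191, Σxy = -1978.8, Σx² = 704
Sxx = Σx² − (Σx)²/n = 704 − 484 = 220
Sxy = Σxy − (Σx)(Σy)/n = -1978.8 − (-1400.666667) = -578.133333
b = Sxy/Sxx = -578.133333/220 = -2.627879
a = ȳ − b·x̄ = -21.222222 − (-2.627879)·7.333333 = -1.951111
Set a + b·x = -26.3: x = (-26.3 − (-1.951111)) / (-2.627879) = 9.265606

9.266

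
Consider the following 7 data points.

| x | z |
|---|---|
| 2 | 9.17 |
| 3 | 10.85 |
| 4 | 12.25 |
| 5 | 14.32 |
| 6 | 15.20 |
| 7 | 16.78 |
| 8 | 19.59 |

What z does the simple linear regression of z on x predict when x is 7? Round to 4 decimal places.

17.3136

n = 7, Σx = 35, Σy = 98.16, Σxy = 536.87, Σx² = 203
Sxx = Σx² − (Σx)²/n = 203 − 175 = 28
Sxy = Σxy − (Σx)(Σy)/n = 536.87 − 490.8 = 46.07
b = Sxy/Sxx = 46.07/28 = 1.645357
a = ȳ − b·x̄ = 14.022857 − 1.645357·5 = 5.796071
ŷ(7) = a + b·7 = 5.796071 + 1.645357·7 = 17.313571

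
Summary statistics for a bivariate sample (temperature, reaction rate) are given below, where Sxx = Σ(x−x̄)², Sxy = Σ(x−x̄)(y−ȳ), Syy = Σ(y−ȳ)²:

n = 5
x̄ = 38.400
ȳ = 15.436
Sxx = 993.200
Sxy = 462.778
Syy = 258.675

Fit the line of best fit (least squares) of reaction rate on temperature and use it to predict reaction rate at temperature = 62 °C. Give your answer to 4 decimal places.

26.4323

b = Sxy/Sxx = 462.778/993.2 = 0.465946
a = ȳ − b·x̄ = 15.436 − 0.465946·38.4 = -2.456343
ŷ(62) = a + b·62 = -2.456343 + 0.465946·62 = 26.432336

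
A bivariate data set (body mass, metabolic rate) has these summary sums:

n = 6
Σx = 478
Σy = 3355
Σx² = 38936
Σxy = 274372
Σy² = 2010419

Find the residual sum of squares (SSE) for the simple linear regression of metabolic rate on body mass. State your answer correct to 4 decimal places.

Sxx = Σx² − (Σx)²/n = 38936 − 38080.666667 = 855.333333
Sxy = Σxy − (Σx)(Σy)/n = 274372 − 267281.666667 = 7090.333333
Syy = Σy² − (Σy)²/n = 2010419 − 1876004.166667 = 134414.833333
b = Sxy/Sxx = 7090.333333/855.333333 = 8.289556
SSE = Syy − b·Sxy = 134414.833333 − 8.289556·7090.333333 = 75639.120031

75639.1200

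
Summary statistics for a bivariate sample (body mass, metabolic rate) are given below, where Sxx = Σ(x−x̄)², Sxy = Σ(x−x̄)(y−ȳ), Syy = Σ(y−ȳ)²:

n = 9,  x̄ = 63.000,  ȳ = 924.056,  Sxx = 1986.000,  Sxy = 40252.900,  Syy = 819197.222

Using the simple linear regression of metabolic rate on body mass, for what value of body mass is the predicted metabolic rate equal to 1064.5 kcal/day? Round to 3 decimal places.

69.929

b = Sxy/Sxx = 40252.9/1986 = 20.268328
a = ȳ − b·x̄ = 924.056 − 20.268328·63 = -352.848683
Set a + b·x = 1064.5: x = (1064.5 − (-352.848683)) / 20.268328 = 69.929235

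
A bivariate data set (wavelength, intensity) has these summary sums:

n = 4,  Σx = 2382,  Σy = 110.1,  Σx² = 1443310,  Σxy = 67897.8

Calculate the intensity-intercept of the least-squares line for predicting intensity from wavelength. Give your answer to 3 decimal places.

Sxx = Σx² − (Σx)²/n = 1443310 − 1418481 = 24829
Sxy = Σxy − (Σx)(Σy)/n = 67897.8 − 65564.55 = 2333.25
b = Sxy/Sxx = 2333.25/24829 = 0.093973
a = ȳ − b·x̄ = 27.525 − 0.093973·595.5 = -28.435787

-28.436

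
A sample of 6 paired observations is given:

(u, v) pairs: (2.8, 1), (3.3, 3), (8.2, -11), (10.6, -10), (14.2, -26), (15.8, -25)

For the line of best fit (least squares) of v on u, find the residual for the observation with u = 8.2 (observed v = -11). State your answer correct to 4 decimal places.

n = 6, Σx = 54.9, Σy = -68, Σxy = -947.7, Σx² = 649.61
Sxx = Σx² − (Σx)²/n = 649.61 − 502.335 = 147.275
Sxy = Σxy − (Σx)(Σy)/n = -947.7 − (-622.2) = -325.5
b = Sxy/Sxx = -325.5/147.275 = -2.210151
a = ȳ − b·x̄ = -11.333333 − (-2.210151)·9.15 = 8.889549
ŷ(8.2) = 8.889549 + (-2.210151)·8.2 = -9.233690
residual = y − ŷ = -11 − (-9.233690) = -1.766310

-1.7663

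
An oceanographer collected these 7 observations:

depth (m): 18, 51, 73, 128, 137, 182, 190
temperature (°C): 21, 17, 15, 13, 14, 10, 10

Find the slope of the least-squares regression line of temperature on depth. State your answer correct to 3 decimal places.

n = 7, Σx = 779, Σy = 100, Σxy = 9642, Σx² = 112631
Sxx = Σx² − (Σx)²/n = 112631 − 86691.571429 = 25939.428571
Sxy = Σxy − (Σx)(Σy)/n = 9642 − 11128.571429 = -1486.571429
b = Sxy/Sxx = -1486.571429/25939.428571 = -0.057309

-0.057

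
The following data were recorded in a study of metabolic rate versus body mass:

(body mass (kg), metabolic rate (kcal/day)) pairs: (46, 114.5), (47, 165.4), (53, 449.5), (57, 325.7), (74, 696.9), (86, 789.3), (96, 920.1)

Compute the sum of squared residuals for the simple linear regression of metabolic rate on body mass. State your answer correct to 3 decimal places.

38941.782

n = 7, Σx = 459, Σy = 3461.4, Σxy = 263209.2, Σx² = 32471, Σy² = 2303846.26
Sxx = Σx² − (Σx)²/n = 32471 − 30097.285714 = 2373.714286
Sxy = Σxy − (Σx)(Σy)/n = 263209.2 − 226968.942857 = 36240.257143
Syy = Σy² − (Σy)²/n = 2303846.26 − 1711612.851429 = 592233.408571
b = Sxy/Sxx = 36240.257143/2373.714286 = 15.267321
SSE = Syy − b·Sxy = 592233.408571 − 15.267321·36240.257143 = 38941.782159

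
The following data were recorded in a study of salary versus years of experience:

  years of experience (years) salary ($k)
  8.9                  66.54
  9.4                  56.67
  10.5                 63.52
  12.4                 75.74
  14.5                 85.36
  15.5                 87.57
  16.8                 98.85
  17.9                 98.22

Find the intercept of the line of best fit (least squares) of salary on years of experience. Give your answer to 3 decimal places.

19.548

n = 8, Σx = 105.9, Σy = 632.47, Σxy = 8744.913, Σx² = 1484.73
Sxx = Σx² − (Σx)²/n = 1484.73 − 1401.85125 = 82.87875
Sxy = Σxy − (Σx)(Σy)/n = 8744.913 − 8372.321625 = 372.591375
b = Sxy/Sxx = 372.591375/82.87875 = 4.495620
a = ȳ − b·x̄ = 79.05875 − 4.495620·13.2375 = 19.547979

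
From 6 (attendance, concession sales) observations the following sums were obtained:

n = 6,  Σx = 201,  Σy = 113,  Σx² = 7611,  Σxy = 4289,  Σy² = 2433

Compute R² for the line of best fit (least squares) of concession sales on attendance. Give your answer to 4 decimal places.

0.9477

Sxx = Σx² − (Σx)²/n = 7611 − 6733.5 = 877.5
Sxy = Σxy − (Σx)(Σy)/n = 4289 − 3785.5 = 503.5
Syy = Σy² − (Σy)²/n = 2433 − 2128.166667 = 304.833333
R² = Sxy²/(Sxx·Syy) = (503.5)²/(877.5·304.833333) = 0.947740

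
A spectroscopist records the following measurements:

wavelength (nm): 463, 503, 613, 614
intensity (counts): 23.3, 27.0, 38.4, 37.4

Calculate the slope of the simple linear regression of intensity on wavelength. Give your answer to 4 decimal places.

0.0974

n = 4, Σx = 2193, Σy = 126.1, Σxy = 70871.7, Σx² = 1220143
Sxx = Σx² − (Σx)²/n = 1220143 − 1202312.25 = 17830.75
Sxy = Σxy − (Σx)(Σy)/n = 70871.7 − 69134.325 = 1737.375
b = Sxy/Sxx = 1737.375/17830.75 = 0.097437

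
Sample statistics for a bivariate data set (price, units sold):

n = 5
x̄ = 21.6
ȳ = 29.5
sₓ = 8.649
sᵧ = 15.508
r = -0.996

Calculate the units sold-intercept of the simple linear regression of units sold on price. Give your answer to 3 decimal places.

68.075

b = r · sᵧ/sₓ = -0.996 · 15.508/8.649 = -1.785867
a = ȳ − b·x̄ = 29.5 − (-1.785867)·21.6 = 68.074738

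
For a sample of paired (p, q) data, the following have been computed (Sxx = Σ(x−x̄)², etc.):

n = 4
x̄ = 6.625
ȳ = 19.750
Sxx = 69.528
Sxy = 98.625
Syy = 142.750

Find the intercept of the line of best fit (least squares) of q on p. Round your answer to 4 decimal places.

10.3525

b = Sxy/Sxx = 98.625/69.528 = 1.418493
a = ȳ − b·x̄ = 19.75 − 1.418493·6.625 = 10.352482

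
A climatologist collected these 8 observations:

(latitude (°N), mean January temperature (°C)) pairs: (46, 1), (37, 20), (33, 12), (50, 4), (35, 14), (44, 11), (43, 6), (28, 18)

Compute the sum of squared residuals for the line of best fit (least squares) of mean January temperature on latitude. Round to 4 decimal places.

111.8394

n = 8, Σx = 316, Σy = 86, Σxy = 3118, Σx² = 12868, Σy² = 1238
Sxx = Σx² − (Σx)²/n = 12868 − 12482 = 386
Sxy = Σxy − (Σx)(Σy)/n = 3118 − 3397 = -279
Syy = Σy² − (Σy)²/n = 1238 − 924.5 = 313.5
b = Sxy/Sxx = -279/386 = -0.722798
SSE = Syy − b·Sxy = 313.5 − (-0.722798)·(-279) = 111.839378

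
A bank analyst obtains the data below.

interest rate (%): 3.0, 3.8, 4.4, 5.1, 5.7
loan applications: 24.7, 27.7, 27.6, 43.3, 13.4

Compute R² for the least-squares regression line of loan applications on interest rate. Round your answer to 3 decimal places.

0.006

n = 5, Σx = 22, Σy = 136.7, Σxy = 598.01, Σx² = 101.3, Σy² = 4193.59
Sxx = Σx² − (Σx)²/n = 101.3 − 96.8 = 4.5
Sxy = Σxy − (Σx)(Σy)/n = 598.01 − 601.48 = -3.47
Syy = Σy² − (Σy)²/n = 4193.59 − 3737.378 = 456.212
R² = Sxy²/(Sxx·Syy) = (-3.47)²/(4.5·456.212) = 0.005865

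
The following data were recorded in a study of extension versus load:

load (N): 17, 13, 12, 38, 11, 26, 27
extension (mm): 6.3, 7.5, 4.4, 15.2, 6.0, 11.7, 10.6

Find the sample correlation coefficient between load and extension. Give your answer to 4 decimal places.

n = 7, Σx = 144, Σy = 61.7, Σxy = 1491.4, Σx² = 3572, Σy² = 631.59
Sxx = Σx² − (Σx)²/n = 3572 − 2962.285714 = 609.714286
Sxy = Σxy − (Σx)(Σy)/n = 1491.4 − 1269.257143 = 222.142857
Syy = Σy² − (Σy)²/n = 631.59 − 543.841429 = 87.748571
r = Sxy/√(Sxx·Syy) = 222.142857/√(53501.557551) = 222.142857/231.304037 = 0.960393

0.9604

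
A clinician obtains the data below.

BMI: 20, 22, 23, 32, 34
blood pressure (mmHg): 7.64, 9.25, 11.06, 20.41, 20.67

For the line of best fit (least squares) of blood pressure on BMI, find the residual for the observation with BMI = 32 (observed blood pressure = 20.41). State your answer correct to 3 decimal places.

0.905

n = 5, Σx = 131, Σy = 69.03, Σxy = 1966.58, Σx² = 3593
Sxx = Σx² − (Σx)²/n = 3593 − 3432.2 = 160.8
Sxy = Σxy − (Σx)(Σy)/n = 1966.58 − 1808.586 = 157.994
b = Sxy/Sxx = 157.994/160.8 = 0.982550
a = ȳ − b·x̄ = 13.806 − 0.982550·26.2 = -11.936803
ŷ(32) = -11.936803 + 0.982550·32 = 19.504789
residual = y − ŷ = 20.41 − 19.504789 = 0.905211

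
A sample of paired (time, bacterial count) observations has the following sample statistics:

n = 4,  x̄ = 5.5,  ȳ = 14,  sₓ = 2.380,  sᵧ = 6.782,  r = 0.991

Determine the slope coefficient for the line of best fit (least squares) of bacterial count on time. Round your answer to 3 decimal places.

b = r · sᵧ/sₓ = 0.991 · 6.782/2.38 = 2.823934

2.824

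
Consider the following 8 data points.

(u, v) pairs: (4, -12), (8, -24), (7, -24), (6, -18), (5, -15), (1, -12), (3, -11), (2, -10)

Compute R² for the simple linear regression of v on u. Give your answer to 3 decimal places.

0.836

n = 8, Σx = 36, Σy = -126, Σxy = -656, Σx² = 204, Σy² = 2210
Sxx = Σx² − (Σx)²/n = 204 − 162 = 42
Sxy = Σxy − (Σx)(Σy)/n = -656 − (-567) = -89
Syy = Σy² − (Σy)²/n = 2210 − 1984.5 = 225.5
R² = Sxy²/(Sxx·Syy) = (-89)²/(42·225.5) = 0.836343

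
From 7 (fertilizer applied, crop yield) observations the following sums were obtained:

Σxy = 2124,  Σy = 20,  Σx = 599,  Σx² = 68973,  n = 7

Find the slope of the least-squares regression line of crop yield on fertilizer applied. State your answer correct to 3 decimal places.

0.023

Sxx = Σx² − (Σx)²/n = 68973 − 51257.285714 = 17715.714286
Sxy = Σxy − (Σx)(Σy)/n = 2124 − 1711.428571 = 412.571429
b = Sxy/Sxx = 412.571429/17715.714286 = 0.023288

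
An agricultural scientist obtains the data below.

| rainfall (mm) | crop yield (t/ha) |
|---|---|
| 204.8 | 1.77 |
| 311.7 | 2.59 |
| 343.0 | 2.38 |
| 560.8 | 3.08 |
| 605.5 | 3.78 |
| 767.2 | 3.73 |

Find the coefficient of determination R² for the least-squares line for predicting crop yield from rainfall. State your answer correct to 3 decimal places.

0.894

n = 6, Σx = 2793, Σy = 17.33, Σxy = 8863.849, Σx² = 1526471.66, Σy² = 53.1931
Sxx = Σx² − (Σx)²/n = 1526471.66 − 1300141.5 = 226330.16
Sxy = Σxy − (Σx)(Σy)/n = 8863.849 − 8067.115 = 796.734
Syy = Σy² − (Σy)²/n = 53.1931 − 50.054817 = 3.138283
R² = Sxy²/(Sxx·Syy) = (796.734)²/(226330.16·3.138283) = 0.893701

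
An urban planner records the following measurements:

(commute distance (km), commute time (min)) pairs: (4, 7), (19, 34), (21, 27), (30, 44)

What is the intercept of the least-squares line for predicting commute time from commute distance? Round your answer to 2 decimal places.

n = 4, Σx = 74, Σy = 112, Σxy = 2561, Σx² = 1718
Sxx = Σx² − (Σx)²/n = 1718 − 1369 = 349
Sxy = Σxy − (Σx)(Σy)/n = 2561 − 2072 = 489
b = Sxy/Sxx = 489/349 = 1.401146
a = ȳ − b·x̄ = 28 − 1.401146·18.5 = 2.078797

2.08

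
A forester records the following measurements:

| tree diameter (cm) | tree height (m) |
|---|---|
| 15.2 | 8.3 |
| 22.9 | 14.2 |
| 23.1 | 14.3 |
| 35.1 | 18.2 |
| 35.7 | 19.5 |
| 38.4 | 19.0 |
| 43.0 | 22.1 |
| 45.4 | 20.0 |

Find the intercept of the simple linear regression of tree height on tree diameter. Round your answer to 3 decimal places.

n = 8, Σx = 258.8, Σy = 135.6, Σxy = 4704.54, Σx² = 9180.28
Sxx = Σx² − (Σx)²/n = 9180.28 − 8372.18 = 808.1
Sxy = Σxy − (Σx)(Σy)/n = 4704.54 − 4386.66 = 317.88
b = Sxy/Sxx = 317.88/808.1 = 0.393367
a = ȳ − b·x̄ = 16.95 − 0.393367·32.35 = 4.224572

4.225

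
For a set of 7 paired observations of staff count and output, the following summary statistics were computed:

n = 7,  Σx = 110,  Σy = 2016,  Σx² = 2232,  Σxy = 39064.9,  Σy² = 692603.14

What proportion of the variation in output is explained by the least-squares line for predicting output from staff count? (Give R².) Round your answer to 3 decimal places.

0.967

Sxx = Σx² − (Σx)²/n = 2232 − 1728.571429 = 503.428571
Sxy = Σxy − (Σx)(Σy)/n = 39064.9 − 31680 = 7384.9
Syy = Σy² − (Σy)²/n = 692603.14 − 580608 = 111995.14
R² = Sxy²/(Sxx·Syy) = (7384.9)²/(503.428571·111995.14) = 0.967280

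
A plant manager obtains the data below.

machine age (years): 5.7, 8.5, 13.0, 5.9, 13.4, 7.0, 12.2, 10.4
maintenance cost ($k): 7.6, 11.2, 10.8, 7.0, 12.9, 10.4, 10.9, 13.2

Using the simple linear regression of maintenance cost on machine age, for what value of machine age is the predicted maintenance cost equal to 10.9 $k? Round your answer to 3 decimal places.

10.270

n = 8, Σx = 76.1, Σy = 84, Σxy = 836.14, Σx² = 794.11
Sxx = Σx² − (Σx)²/n = 794.11 − 723.90125 = 70.20875
Sxy = Σxy − (Σx)(Σy)/n = 836.14 − 799.05 = 37.09
b = Sxy/Sxx = 37.09/70.20875 = 0.528282
a = ȳ − b·x̄ = 10.5 − 0.528282·9.5125 = 5.474720
Set a + b·x = 10.9: x = (10.9 − 5.474720) / 0.528282 = 10.269672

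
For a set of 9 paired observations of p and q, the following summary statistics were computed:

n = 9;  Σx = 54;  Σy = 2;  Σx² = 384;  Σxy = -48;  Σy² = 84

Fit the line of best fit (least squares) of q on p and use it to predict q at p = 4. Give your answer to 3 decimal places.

2.222

Sxx = Σx² − (Σx)²/n = 384 − 324 = 60
Sxy = Σxy − (Σx)(Σy)/n = -48 − 12 = -60
b = Sxy/Sxx = -60/60 = -1
a = ȳ − b·x̄ = 0.222222 − (-1)·6 = 6.222222
ŷ(4) = a + b·4 = 6.222222 + (-1)·4 = 2.222222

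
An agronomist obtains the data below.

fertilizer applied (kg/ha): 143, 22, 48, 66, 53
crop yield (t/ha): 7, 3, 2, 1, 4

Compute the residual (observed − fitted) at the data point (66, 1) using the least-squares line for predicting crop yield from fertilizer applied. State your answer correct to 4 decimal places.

n = 5, Σx = 332, Σy = 17, Σxy = 1441, Σx² = 30402
Sxx = Σx² − (Σx)²/n = 30402 − 22044.8 = 8357.2
Sxy = Σxy − (Σx)(Σy)/n = 1441 − 1128.8 = 312.2
b = Sxy/Sxx = 312.2/8357.2 = 0.037357
a = ȳ − b·x̄ = 3.4 − 0.037357·66.4 = 0.919495
ŷ(66) = 0.919495 + 0.037357·66 = 3.385057
residual = y − ŷ = 1 − 3.385057 = -2.385057

-2.3851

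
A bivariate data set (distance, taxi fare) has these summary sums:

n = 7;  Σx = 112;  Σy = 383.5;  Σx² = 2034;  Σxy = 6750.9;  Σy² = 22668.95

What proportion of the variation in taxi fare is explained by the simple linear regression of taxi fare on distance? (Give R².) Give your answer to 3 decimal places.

Sxx = Σx² − (Σx)²/n = 2034 − 1792 = 242
Sxy = Σxy − (Σx)(Σy)/n = 6750.9 − 6136 = 614.9
Syy = Σy² − (Σy)²/n = 22668.95 − 21010.321429 = 1658.628571
R² = Sxy²/(Sxx·Syy) = (614.9)²/(242·1658.628571) = 0.941986

0.942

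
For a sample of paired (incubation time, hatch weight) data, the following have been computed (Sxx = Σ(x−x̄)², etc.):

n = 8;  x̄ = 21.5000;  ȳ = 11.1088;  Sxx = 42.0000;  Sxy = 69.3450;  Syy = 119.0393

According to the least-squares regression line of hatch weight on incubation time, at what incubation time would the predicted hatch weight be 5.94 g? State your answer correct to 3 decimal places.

b = Sxy/Sxx = 69.345/42 = 1.651071
a = ȳ − b·x̄ = 11.1088 − 1.651071·21.5 = -24.389236
Set a + b·x = 5.94: x = (5.94 − (-24.389236)) / 1.651071 = 18.369427

18.369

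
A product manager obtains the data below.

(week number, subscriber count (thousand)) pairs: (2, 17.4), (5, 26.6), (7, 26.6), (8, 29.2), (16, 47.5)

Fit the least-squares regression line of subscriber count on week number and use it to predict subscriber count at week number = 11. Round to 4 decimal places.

36.5626

n = 5, Σx = 38, Σy = 147.3, Σxy = 1347.6, Σx² = 398
Sxx = Σx² − (Σx)²/n = 398 − 288.8 = 109.2
Sxy = Σxy − (Σx)(Σy)/n = 1347.6 − 1119.48 = 228.12
b = Sxy/Sxx = 228.12/109.2 = 2.089011
a = ȳ − b·x̄ = 29.46 − 2.089011·7.6 = 13.583516
ŷ(11) = a + b·11 = 13.583516 + 2.089011·11 = 36.562637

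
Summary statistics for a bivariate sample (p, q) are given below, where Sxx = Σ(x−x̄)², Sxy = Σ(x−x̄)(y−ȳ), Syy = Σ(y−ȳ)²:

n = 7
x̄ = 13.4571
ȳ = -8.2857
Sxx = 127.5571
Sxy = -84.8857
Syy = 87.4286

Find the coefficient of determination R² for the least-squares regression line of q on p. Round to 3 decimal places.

0.646

R² = Sxy²/(Sxx·Syy) = (-84.8857)²/(127.5571·87.4286) = 0.646117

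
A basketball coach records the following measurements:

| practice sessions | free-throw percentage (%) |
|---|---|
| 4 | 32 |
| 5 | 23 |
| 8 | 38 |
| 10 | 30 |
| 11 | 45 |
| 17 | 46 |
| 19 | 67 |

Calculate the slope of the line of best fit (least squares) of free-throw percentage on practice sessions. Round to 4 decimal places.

2.2013

n = 7, Σx = 74, Σy = 281, Σxy = 3397, Σx² = 976
Sxx = Σx² − (Σx)²/n = 976 − 782.285714 = 193.714286
Sxy = Σxy − (Σx)(Σy)/n = 3397 − 2970.571429 = 426.428571
b = Sxy/Sxx = 426.428571/193.714286 = 2.201327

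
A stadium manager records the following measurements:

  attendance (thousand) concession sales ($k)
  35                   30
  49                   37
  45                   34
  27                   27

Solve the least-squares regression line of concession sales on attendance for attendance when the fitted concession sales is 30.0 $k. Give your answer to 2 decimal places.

34.45

n = 4, Σx = 156, Σy = 128, Σxy = 5122, Σx² = 6380
Sxx = Σx² − (Σx)²/n = 6380 − 6084 = 296
Sxy = Σxy − (Σx)(Σy)/n = 5122 − 4992 = 130
b = Sxy/Sxx = 130/296 = 0.439189
a = ȳ − b·x̄ = 32 − 0.439189·39 = 14.871622
Set a + b·x = 30.0: x = (30.0 − 14.871622) / 0.439189 = 34.446154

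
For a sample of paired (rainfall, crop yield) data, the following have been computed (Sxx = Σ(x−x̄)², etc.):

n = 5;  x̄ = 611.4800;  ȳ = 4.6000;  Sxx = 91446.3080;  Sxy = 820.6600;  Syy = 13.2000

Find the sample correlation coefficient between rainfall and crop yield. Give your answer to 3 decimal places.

r = Sxy/√(Sxx·Syy) = 820.66/√(1207091.2656) = 820.66/1098.677052 = 0.746953

0.747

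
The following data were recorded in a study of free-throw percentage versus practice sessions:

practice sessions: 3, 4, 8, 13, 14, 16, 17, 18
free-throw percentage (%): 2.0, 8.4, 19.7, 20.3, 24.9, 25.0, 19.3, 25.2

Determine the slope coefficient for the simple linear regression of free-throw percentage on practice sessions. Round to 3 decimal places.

n = 8, Σx = 93, Σy = 144.8, Σxy = 1991.4, Σx² = 1323
Sxx = Σx² − (Σx)²/n = 1323 − 1081.125 = 241.875
Sxy = Σxy − (Σx)(Σy)/n = 1991.4 − 1683.3 = 308.1
b = Sxy/Sxx = 308.1/241.875 = 1.273798

1.274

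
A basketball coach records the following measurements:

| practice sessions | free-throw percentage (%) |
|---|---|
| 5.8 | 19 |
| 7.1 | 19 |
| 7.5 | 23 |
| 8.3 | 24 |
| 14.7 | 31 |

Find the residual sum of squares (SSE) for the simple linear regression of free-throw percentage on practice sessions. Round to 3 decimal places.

8.141

n = 5, Σx = 43.4, Σy = 116, Σxy = 1072.5, Σx² = 425.28, Σy² = 2788
Sxx = Σx² − (Σx)²/n = 425.28 − 376.712 = 48.568
Sxy = Σxy − (Σx)(Σy)/n = 1072.5 − 1006.88 = 65.62
Syy = Σy² − (Σy)²/n = 2788 − 2691.2 = 96.8
b = Sxy/Sxx = 65.62/48.568 = 1.351095
SSE = Syy − b·Sxy = 96.8 − 1.351095·65.62 = 8.141122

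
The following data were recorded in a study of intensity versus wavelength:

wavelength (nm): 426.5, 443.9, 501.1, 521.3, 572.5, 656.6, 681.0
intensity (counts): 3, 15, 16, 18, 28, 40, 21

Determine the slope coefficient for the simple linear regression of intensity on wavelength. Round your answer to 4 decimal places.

n = 7, Σx = 3802.9, Σy = 141, Σxy = 81934, Σx² = 2124445.17
Sxx = Σx² − (Σx)²/n = 2124445.17 − 2066006.915714 = 58438.254286
Sxy = Σxy − (Σx)(Σy)/n = 81934 − 76601.271429 = 5332.728571
b = Sxy/Sxx = 5332.728571/58438.254286 = 0.091254

0.0913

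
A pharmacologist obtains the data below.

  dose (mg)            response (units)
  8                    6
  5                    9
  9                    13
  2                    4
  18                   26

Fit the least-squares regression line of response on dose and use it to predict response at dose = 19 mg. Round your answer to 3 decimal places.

n = 5, Σx = 42, Σy = 58, Σxy = 686, Σx² = 498
Sxx = Σx² − (Σx)²/n = 498 − 352.8 = 145.2
Sxy = Σxy − (Σx)(Σy)/n = 686 − 487.2 = 198.8
b = Sxy/Sxx = 198.8/145.2 = 1.369146
a = ȳ − b·x̄ = 11.6 − 1.369146·8.4 = 0.099174
ŷ(19) = a + b·19 = 0.099174 + 1.369146·19 = 26.112948

26.113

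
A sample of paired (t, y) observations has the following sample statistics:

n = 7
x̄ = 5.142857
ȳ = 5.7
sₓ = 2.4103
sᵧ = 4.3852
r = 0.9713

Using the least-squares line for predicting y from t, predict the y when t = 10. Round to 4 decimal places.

b = r · sᵧ/sₓ = 0.9713 · 4.3852/2.4103 = 1.767143
a = ȳ − b·x̄ = 5.7 − 1.767143·5.142857 = -3.388164
ŷ(10) = a + b·10 = -3.388164 + 1.767143·10 = 14.283266

14.2833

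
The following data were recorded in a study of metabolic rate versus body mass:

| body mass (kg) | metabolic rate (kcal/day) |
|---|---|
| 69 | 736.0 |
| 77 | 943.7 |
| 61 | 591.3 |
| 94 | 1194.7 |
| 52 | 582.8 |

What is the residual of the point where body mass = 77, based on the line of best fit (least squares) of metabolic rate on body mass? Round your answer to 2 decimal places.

n = 5, Σx = 353, Σy = 4048.5, Σxy = 302125.6, Σx² = 25951
Sxx = Σx² − (Σx)²/n = 25951 − 24921.8 = 1029.2
Sxy = Σxy − (Σx)(Σy)/n = 302125.6 − 285824.1 = 16301.5
b = Sxy/Sxx = 16301.5/1029.2 = 15.839001
a = ȳ − b·x̄ = 809.7 − 15.839001·70.6 = -308.533482
ŷ(77) = -308.533482 + 15.839001·77 = 911.069607
residual = y − ŷ = 943.7 − 911.069607 = 32.630393

32.63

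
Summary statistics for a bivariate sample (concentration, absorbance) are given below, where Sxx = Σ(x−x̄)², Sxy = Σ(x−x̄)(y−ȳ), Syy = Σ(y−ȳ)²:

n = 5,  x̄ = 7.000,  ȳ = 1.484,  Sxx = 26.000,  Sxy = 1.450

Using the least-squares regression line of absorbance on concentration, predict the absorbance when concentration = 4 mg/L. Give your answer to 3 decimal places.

1.317

b = Sxy/Sxx = 1.45/26 = 0.055769
a = ȳ − b·x̄ = 1.484 − 0.055769·7 = 1.093615
ŷ(4) = a + b·4 = 1.093615 + 0.055769·4 = 1.316692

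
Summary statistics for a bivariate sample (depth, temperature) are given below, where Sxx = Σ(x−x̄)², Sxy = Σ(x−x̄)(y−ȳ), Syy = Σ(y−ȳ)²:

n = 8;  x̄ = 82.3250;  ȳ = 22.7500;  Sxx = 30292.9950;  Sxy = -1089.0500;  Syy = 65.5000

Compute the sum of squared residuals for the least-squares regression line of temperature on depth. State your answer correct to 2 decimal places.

b = Sxy/Sxx = -1089.05/30292.995 = -0.035951
SSE = Syy − b·Sxy = 65.5 − (-0.035951)·(-1089.05) = 26.348047

26.35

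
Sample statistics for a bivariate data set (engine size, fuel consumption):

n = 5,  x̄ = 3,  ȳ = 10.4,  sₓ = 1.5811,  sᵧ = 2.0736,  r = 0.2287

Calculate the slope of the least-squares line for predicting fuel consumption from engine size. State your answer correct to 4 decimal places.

0.2999

b = r · sᵧ/sₓ = 0.2287 · 2.0736/1.5811 = 0.299938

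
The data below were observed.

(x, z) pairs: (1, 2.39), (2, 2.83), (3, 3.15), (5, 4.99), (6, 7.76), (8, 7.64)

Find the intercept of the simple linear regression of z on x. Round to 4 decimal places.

1.1693

n = 6, Σx = 25, Σy = 28.76, Σxy = 150.13, Σx² = 139
Sxx = Σx² − (Σx)²/n = 139 − 104.166667 = 34.833333
Sxy = Σxy − (Σx)(Σy)/n = 150.13 − 119.833333 = 30.296667
b = Sxy/Sxx = 30.296667/34.833333 = 0.869761
a = ȳ − b·x̄ = 4.793333 − 0.869761·4.166667 = 1.169330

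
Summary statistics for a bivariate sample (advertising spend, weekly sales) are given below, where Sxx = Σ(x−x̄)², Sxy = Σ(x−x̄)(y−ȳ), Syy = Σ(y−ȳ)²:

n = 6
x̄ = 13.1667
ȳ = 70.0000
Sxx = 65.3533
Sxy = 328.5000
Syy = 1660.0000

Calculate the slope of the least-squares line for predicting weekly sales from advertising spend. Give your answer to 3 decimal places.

5.027

b = Sxy/Sxx = 328.5/65.3533 = 5.026525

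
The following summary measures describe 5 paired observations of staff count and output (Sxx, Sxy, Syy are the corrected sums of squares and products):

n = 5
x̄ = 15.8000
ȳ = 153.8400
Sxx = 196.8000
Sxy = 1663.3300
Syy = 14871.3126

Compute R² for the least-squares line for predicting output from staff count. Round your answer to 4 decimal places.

0.9453

R² = Sxy²/(Sxx·Syy) = (1663.33)²/(196.8·14871.3126) = 0.945328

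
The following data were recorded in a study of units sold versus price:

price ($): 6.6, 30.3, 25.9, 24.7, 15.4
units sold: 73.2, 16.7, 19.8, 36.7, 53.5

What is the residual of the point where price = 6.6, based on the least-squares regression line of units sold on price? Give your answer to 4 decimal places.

-0.8238

n = 5, Σx = 102.9, Σy = 199.9, Σxy = 3232.34, Σx² = 2479.71
Sxx = Σx² − (Σx)²/n = 2479.71 − 2117.682 = 362.028
Sxy = Σxy − (Σx)(Σy)/n = 3232.34 − 4113.942 = -881.602
b = Sxy/Sxx = -881.602/362.028 = -2.435176
a = ȳ − b·x̄ = 39.98 − (-2.435176)·20.58 = 90.095928
ŷ(6.6) = 90.095928 + (-2.435176)·6.6 = 74.023764
residual = y − ŷ = 73.2 − 74.023764 = -0.823764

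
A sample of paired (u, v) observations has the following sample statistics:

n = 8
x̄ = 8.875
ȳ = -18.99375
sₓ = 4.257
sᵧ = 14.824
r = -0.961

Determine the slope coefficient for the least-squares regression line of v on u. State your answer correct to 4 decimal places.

b = r · sᵧ/sₓ = -0.961 · 14.824/4.257 = -3.346456

-3.3465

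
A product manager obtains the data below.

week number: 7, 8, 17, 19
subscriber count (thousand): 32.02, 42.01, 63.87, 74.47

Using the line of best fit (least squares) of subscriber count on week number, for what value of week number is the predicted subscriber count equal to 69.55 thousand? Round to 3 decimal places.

18.003

n = 4, Σx = 51, Σy = 212.37, Σxy = 3060.94, Σx² = 763
Sxx = Σx² − (Σx)²/n = 763 − 650.25 = 112.75
Sxy = Σxy − (Σx)(Σy)/n = 3060.94 − 2707.7175 = 353.2225
b = Sxy/Sxx = 353.2225/112.75 = 3.132794
a = ȳ − b·x̄ = 53.0925 − 3.132794·12.75 = 13.149379
Set a + b·x = 69.55: x = (69.55 − 13.149379) / 3.132794 = 18.003298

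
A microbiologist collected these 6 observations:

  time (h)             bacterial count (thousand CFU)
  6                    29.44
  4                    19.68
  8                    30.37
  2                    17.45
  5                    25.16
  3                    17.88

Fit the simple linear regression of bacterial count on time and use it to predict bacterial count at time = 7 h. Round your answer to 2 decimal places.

n = 6, Σx = 28, Σy = 139.98, Σxy = 712.66, Σx² = 154
Sxx = Σx² − (Σx)²/n = 154 − 130.666667 = 23.333333
Sxy = Σxy − (Σx)(Σy)/n = 712.66 − 653.24 = 59.42
b = Sxy/Sxx = 59.42/23.333333 = 2.546571
a = ȳ − b·x̄ = 23.33 − 2.546571·4.666667 = 11.446
ŷ(7) = a + b·7 = 11.446 + 2.546571·7 = 29.272

29.27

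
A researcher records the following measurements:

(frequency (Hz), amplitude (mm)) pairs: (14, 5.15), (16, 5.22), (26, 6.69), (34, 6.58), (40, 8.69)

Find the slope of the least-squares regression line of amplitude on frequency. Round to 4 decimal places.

n = 5, Σx = 130, Σy = 32.33, Σxy = 900.88, Σx² = 3884
Sxx = Σx² − (Σx)²/n = 3884 − 3380 = 504
Sxy = Σxy − (Σx)(Σy)/n = 900.88 − 840.58 = 60.3
b = Sxy/Sxx = 60.3/504 = 0.119643

0.1196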